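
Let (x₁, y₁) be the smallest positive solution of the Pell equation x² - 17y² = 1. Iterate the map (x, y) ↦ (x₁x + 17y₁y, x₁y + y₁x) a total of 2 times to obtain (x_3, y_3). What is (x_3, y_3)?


Step 1: Find the fundamental solution (x₁, y₁) of x² - 17y² = 1.
  Expand √17 as a continued fraction. a₀ = ⌊√17⌋ = 4; iterate m_{k+1} = d_k·a_k − m_k, d_{k+1} = (17 − m_{k+1}²)/d_k, a_{k+1} = ⌊(a₀ + m_{k+1})/d_{k+1}⌋ (starting m₀ = 0, d₀ = 1), with convergents p_k = a_k·p_{k-1} + p_{k-2}, q_k = a_k·q_{k-1} + q_{k-2} (p₋₁ = 1, q₋₁ = 0):
  k = 0: a₀ = 4; p₀/q₀ = 4/1; p₀² − 17·q₀² = 16 − 17 = -1.
  k = 1: m = 4, d = 1, a = ⌊(4 + 4)/1⌋ = 8; p/q = (8·4 + 1)/(8·1 + 0) = 33/8; p² − 17·q² = 1089 − 1088 = 1.
  The first convergent with p² − 17·q² = 1 gives the fundamental solution (x₁, y₁) = (33, 8).
Step 2: Apply the recurrence (x_{n+1}, y_{n+1}) = (x₁x_n + 17y₁y_n, x₁y_n + y₁x_n) repeatedly.
  From (x_1, y_1) = (33, 8): x_2 = 33·33 + 17·8·8 = 2177; y_2 = 33·8 + 8·33 = 528.
  From (x_2, y_2) = (2177, 528): x_3 = 33·2177 + 17·8·528 = 143649; y_3 = 33·528 + 8·2177 = 34840.
Step 3: Verify x_3² - 17·y_3² = 20635035201 - 20635035200 = 1 (should be 1). ✓

(x_1, y_1) = (33, 8); (x_3, y_3) = (143649, 34840).


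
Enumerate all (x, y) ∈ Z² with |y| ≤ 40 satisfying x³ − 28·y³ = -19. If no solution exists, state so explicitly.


The equation is x³ - 28y³ = -19. For fixed y, x³ = 28·y³ − 19, so a solution requires the RHS to be a perfect cube.
Strategy: iterate y from -40 to 40, compute RHS = 28·y³ − 19, and check whether it is a (positive or negative) perfect cube.
Check small values of y:
  y = 0: RHS = -19 is not a perfect cube.
  y = 1: RHS = 9 is not a perfect cube.
  y = -1: RHS = -47 is not a perfect cube.
  y = 2: RHS = 205 is not a perfect cube.
  y = -2: RHS = -243 is not a perfect cube.
  y = 3: RHS = 737 is not a perfect cube.
  y = -3: RHS = -775 is not a perfect cube.
Continuing the search up to |y| = 40 finds no solutions either.
No (x, y) in the scanned range satisfies the equation.

No integer solutions with |y| ≤ 40.


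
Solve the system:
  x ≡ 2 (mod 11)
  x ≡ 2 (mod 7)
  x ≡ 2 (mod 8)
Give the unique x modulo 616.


Moduli 11, 7, 8 are pairwise coprime; by CRT there is a unique solution modulo M = 11 · 7 · 8 = 616.
Solve pairwise, accumulating the modulus:
  Start with x ≡ 2 (mod 11).
  Combine with x ≡ 2 (mod 7): since gcd(11, 7) = 1, we get a unique residue mod 77.
    Write x = 2 + 11·t and substitute into x ≡ 2 (mod 7): 11·t ≡ 2 − 2 = 0 (mod 7).
    Reduce coefficients mod 7: 4·t ≡ 0 (mod 7).
    The inverse of 4 mod 7 is 2 (since 4·2 = 8 = 1·7 + 1), so t ≡ 2·0 = 0 ≡ 0 (mod 7).
    Then x = 2 + 11·0 = 2, valid modulo lcm(11, 7) = 77: x ≡ 2 (mod 77).
  Combine with x ≡ 2 (mod 8): since gcd(77, 8) = 1, we get a unique residue mod 616.
    Write x = 2 + 77·t and substitute into x ≡ 2 (mod 8): 77·t ≡ 2 − 2 = 0 (mod 8).
    Reduce coefficients mod 8: 5·t ≡ 0 (mod 8).
    The inverse of 5 mod 8 is 5 (since 5·5 = 25 = 3·8 + 1), so t ≡ 5·0 = 0 ≡ 0 (mod 8).
    Then x = 2 + 77·0 = 2, valid modulo lcm(77, 8) = 616: x ≡ 2 (mod 616).
Verify: 2 mod 11 = 2 ✓, 2 mod 7 = 2 ✓, 2 mod 8 = 2 ✓.

x ≡ 2 (mod 616).


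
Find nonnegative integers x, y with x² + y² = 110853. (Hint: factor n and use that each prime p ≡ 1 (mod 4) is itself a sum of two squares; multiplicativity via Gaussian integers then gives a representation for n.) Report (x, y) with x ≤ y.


Step 1: Factor n = 110853 = 3^2 · 109 · 113.
Step 2: Check the mod-4 condition on each prime factor: 3 ≡ 3 (mod 4), exponent 2 (must be even); 109 ≡ 1 (mod 4), exponent 1; 113 ≡ 1 (mod 4), exponent 1.
All primes ≡ 3 (mod 4) appear to even exponent (or don't appear), so by the two-squares theorem n IS expressible as a sum of two squares.
Step 3: Build a representation. Group n = k² · m with k = 3 and m = 109 · 113 = 12317 (a product of primes ≡ 1 (mod 4)); a representation of m scales to one of n via (k·x)² + (k·y)² = k²(x² + y²). Each prime p ≡ 1 (mod 4) is itself a sum of two squares; find a² by testing p − a² for a perfect square:
  109: 109 − 1² = 108, 109 − 2² = 105, 109 − 3² = 100 = 10² ⇒ 109 = 3² + 10².
  113: 113 − 1² = 112, 113 − 2² = 109, 113 − 3² = 104, 113 − 4² = 97, 113 − 5² = 88, 113 − 6² = 77, 113 − 7² = 64 = 8² ⇒ 113 = 7² + 8².
  Combine using the Brahmagupta–Fibonacci identity (a² + b²)(c² + d²) = (ac − bd)² + (ad + bc)² = (ac + bd)² + (ad − bc)²:
  109 · 113 = 12317: from (3² + 10²)(7² + 8²), take (3·7 − 10·8, 3·8 + 10·7) = (21 − 80, 24 + 70) = (-59, 94); dropping signs (only squares matter) gives (59, 94); check 59² + 94² = 3481 + 8836 = 12317 ✓.
  Scale by k = 3: (3·59, 3·94) = (177, 282).
Step 4: Order so x ≤ y and verify: 177² + 282² = 31329 + 79524 = 110853 = n. ✓

n = 110853 = 177² + 282² (one valid representation with x ≤ y).


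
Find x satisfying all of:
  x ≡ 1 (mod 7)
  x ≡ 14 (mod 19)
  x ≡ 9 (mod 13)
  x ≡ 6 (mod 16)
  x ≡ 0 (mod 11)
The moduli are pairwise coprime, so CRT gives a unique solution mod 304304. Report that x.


Product of moduli M = 7 · 19 · 13 · 16 · 11 = 304304.
Merge one congruence at a time:
  Start: x ≡ 1 (mod 7).
  Combine with x ≡ 14 (mod 19); new modulus lcm = 133.
    Write x = 1 + 7·t and substitute into x ≡ 14 (mod 19): 7·t ≡ 14 − 1 = 13 (mod 19).
    The inverse of 7 mod 19 is 11 (since 7·11 = 77 = 4·19 + 1), so t ≡ 11·13 = 143 ≡ 10 (mod 19).
    Then x = 1 + 7·10 = 71, valid modulo lcm(7, 19) = 133: x ≡ 71 (mod 133).
  Combine with x ≡ 9 (mod 13); new modulus lcm = 1729.
    Write x = 71 + 133·t and substitute into x ≡ 9 (mod 13): 133·t ≡ 9 − 71 = -62 (mod 13).
    Reduce coefficients mod 13: 3·t ≡ 3 (mod 13).
    The inverse of 3 mod 13 is 9 (since 3·9 = 27 = 2·13 + 1), so t ≡ 9·3 = 27 ≡ 1 (mod 13).
    Then x = 71 + 133·1 = 204, valid modulo lcm(133, 13) = 1729: x ≡ 204 (mod 1729).
  Combine with x ≡ 6 (mod 16); new modulus lcm = 27664.
    Write x = 204 + 1729·t and substitute into x ≡ 6 (mod 16): 1729·t ≡ 6 − 204 = -198 (mod 16).
    Reduce coefficients mod 16: 1·t ≡ 10 (mod 16).
    So t ≡ 10 (mod 16).
    Then x = 204 + 1729·10 = 17494, valid modulo lcm(1729, 16) = 27664: x ≡ 17494 (mod 27664).
  Combine with x ≡ 0 (mod 11); new modulus lcm = 304304.
    Write x = 17494 + 27664·t and substitute into x ≡ 0 (mod 11): 27664·t ≡ 0 − 17494 = -17494 (mod 11).
    Reduce coefficients mod 11: 10·t ≡ 7 (mod 11).
    The inverse of 10 mod 11 is 10 (since 10·10 = 100 = 9·11 + 1), so t ≡ 10·7 = 70 ≡ 4 (mod 11).
    Then x = 17494 + 27664·4 = 128150, valid modulo lcm(27664, 11) = 304304: x ≡ 128150 (mod 304304).
Verify against each original: 128150 mod 7 = 1, 128150 mod 19 = 14, 128150 mod 13 = 9, 128150 mod 16 = 6, 128150 mod 11 = 0.

x ≡ 128150 (mod 304304).


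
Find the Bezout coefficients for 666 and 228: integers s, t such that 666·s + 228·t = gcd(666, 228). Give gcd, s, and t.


Euclidean algorithm on (666, 228) — divide until remainder is 0:
  666 = 2 · 228 + 210
  228 = 1 · 210 + 18
  210 = 11 · 18 + 12
  18 = 1 · 12 + 6
  12 = 2 · 6 + 0
gcd(666, 228) = 6.
Track Bezout coefficients alongside the remainders: start with r₀ = 666 = a·1 + b·0 (s = 1, t = 0) and r₁ = 228 = a·0 + b·1 (s = 0, t = 1); each new remainder r_{k+1} = r_{k-1} − q_k·r_k inherits s_{k+1} = s_{k-1} − q_k·s_k, t_{k+1} = t_{k-1} − q_k·t_k, so r_k = a·s_k + b·t_k at every step:
  q = 2: r = 210, s = 1 − 2·0 = 1, t = 0 − 2·1 = -2  (check: 666·1 + 228·(-2) = 210)
  q = 1: r = 18, s = 0 − 1·1 = -1, t = 1 − 1·(-2) = 3  (check: 666·(-1) + 228·3 = 18)
  q = 11: r = 12, s = 1 − 11·(-1) = 12, t = -2 − 11·3 = -35  (check: 666·12 + 228·(-35) = 12)
  q = 1: r = 6, s = -1 − 1·12 = -13, t = 3 − 1·(-35) = 38  (check: 666·(-13) + 228·38 = 6)
The row with r = 6 (the gcd) gives the Bezout coefficients s = -13, t = 38.
Result: 666 · (-13) + 228 · (38) = 6.

gcd(666, 228) = 6; s = -13, t = 38 (check: 666·(-13) + 228·38 = 6).


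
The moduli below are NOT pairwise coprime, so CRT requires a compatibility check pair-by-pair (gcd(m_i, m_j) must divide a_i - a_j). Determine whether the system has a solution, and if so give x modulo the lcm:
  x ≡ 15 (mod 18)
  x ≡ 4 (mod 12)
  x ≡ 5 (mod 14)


Moduli 18, 12, 14 are not pairwise coprime, so CRT works modulo lcm(m_i) when all pairwise compatibility conditions hold.
Pairwise compatibility: gcd(m_i, m_j) must divide a_i - a_j for every pair.
Merge one congruence at a time:
  Start: x ≡ 15 (mod 18).
  Combine with x ≡ 4 (mod 12): gcd(18, 12) = 6, and 4 - 15 = -11 is NOT divisible by 6.
    ⇒ system is inconsistent (no integer solution).

No solution (the system is inconsistent).


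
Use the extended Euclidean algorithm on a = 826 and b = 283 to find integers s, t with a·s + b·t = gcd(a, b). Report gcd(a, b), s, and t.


Euclidean algorithm on (826, 283) — divide until remainder is 0:
  826 = 2 · 283 + 260
  283 = 1 · 260 + 23
  260 = 11 · 23 + 7
  23 = 3 · 7 + 2
  7 = 3 · 2 + 1
  2 = 2 · 1 + 0
gcd(826, 283) = 1.
Track Bezout coefficients alongside the remainders: start with r₀ = 826 = a·1 + b·0 (s = 1, t = 0) and r₁ = 283 = a·0 + b·1 (s = 0, t = 1); each new remainder r_{k+1} = r_{k-1} − q_k·r_k inherits s_{k+1} = s_{k-1} − q_k·s_k, t_{k+1} = t_{k-1} − q_k·t_k, so r_k = a·s_k + b·t_k at every step:
  q = 2: r = 260, s = 1 − 2·0 = 1, t = 0 − 2·1 = -2  (check: 826·1 + 283·(-2) = 260)
  q = 1: r = 23, s = 0 − 1·1 = -1, t = 1 − 1·(-2) = 3  (check: 826·(-1) + 283·3 = 23)
  q = 11: r = 7, s = 1 − 11·(-1) = 12, t = -2 − 11·3 = -35  (check: 826·12 + 283·(-35) = 7)
  q = 3: r = 2, s = -1 − 3·12 = -37, t = 3 − 3·(-35) = 108  (check: 826·(-37) + 283·108 = 2)
  q = 3: r = 1, s = 12 − 3·(-37) = 123, t = -35 − 3·108 = -359  (check: 826·123 + 283·(-359) = 1)
The row with r = 1 (the gcd) gives the Bezout coefficients s = 123, t = -359.
Result: 826 · (123) + 283 · (-359) = 1.

gcd(826, 283) = 1; s = 123, t = -359 (check: 826·123 + 283·(-359) = 1).


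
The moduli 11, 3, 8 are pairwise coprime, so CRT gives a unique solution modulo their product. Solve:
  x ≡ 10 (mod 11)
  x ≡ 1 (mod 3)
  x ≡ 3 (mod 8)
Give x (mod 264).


Moduli 11, 3, 8 are pairwise coprime; by CRT there is a unique solution modulo M = 11 · 3 · 8 = 264.
Solve pairwise, accumulating the modulus:
  Start with x ≡ 10 (mod 11).
  Combine with x ≡ 1 (mod 3): since gcd(11, 3) = 1, we get a unique residue mod 33.
    Write x = 10 + 11·t and substitute into x ≡ 1 (mod 3): 11·t ≡ 1 − 10 = -9 (mod 3).
    Reduce coefficients mod 3: 2·t ≡ 0 (mod 3).
    The inverse of 2 mod 3 is 2 (since 2·2 = 4 = 1·3 + 1), so t ≡ 2·0 = 0 ≡ 0 (mod 3).
    Then x = 10 + 11·0 = 10, valid modulo lcm(11, 3) = 33: x ≡ 10 (mod 33).
  Combine with x ≡ 3 (mod 8): since gcd(33, 8) = 1, we get a unique residue mod 264.
    Write x = 10 + 33·t and substitute into x ≡ 3 (mod 8): 33·t ≡ 3 − 10 = -7 (mod 8).
    Reduce coefficients mod 8: 1·t ≡ 1 (mod 8).
    So t ≡ 1 (mod 8).
    Then x = 10 + 33·1 = 43, valid modulo lcm(33, 8) = 264: x ≡ 43 (mod 264).
Verify: 43 mod 11 = 10 ✓, 43 mod 3 = 1 ✓, 43 mod 8 = 3 ✓.

x ≡ 43 (mod 264).


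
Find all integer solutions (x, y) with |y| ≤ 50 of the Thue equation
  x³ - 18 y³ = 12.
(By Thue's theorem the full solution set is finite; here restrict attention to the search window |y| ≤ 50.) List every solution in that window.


The equation is x³ - 18y³ = 12. For fixed y, x³ = 18·y³ + 12, so a solution requires the RHS to be a perfect cube.
Strategy: iterate y from -50 to 50, compute RHS = 18·y³ + 12, and check whether it is a (positive or negative) perfect cube.
Check small values of y:
  y = 0: RHS = 12 is not a perfect cube.
  y = 1: RHS = 30 is not a perfect cube.
  y = -1: RHS = -6 is not a perfect cube.
  y = 2: RHS = 156 is not a perfect cube.
  y = -2: RHS = -132 is not a perfect cube.
  y = 3: RHS = 498 is not a perfect cube.
  y = -3: RHS = -474 is not a perfect cube.
Continuing the search up to |y| = 50 finds no solutions either.
No (x, y) in the scanned range satisfies the equation.

No integer solutions with |y| ≤ 50.


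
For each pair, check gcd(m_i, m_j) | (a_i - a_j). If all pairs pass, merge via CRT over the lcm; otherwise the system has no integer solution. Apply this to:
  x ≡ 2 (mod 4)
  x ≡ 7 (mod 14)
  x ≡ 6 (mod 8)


Moduli 4, 14, 8 are not pairwise coprime, so CRT works modulo lcm(m_i) when all pairwise compatibility conditions hold.
Pairwise compatibility: gcd(m_i, m_j) must divide a_i - a_j for every pair.
Merge one congruence at a time:
  Start: x ≡ 2 (mod 4).
  Combine with x ≡ 7 (mod 14): gcd(4, 14) = 2, and 7 - 2 = 5 is NOT divisible by 2.
    ⇒ system is inconsistent (no integer solution).

No solution (the system is inconsistent).


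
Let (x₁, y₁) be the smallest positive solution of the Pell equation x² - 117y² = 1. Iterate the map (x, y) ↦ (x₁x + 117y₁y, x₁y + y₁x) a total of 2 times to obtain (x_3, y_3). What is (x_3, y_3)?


Step 1: Find the fundamental solution (x₁, y₁) of x² - 117y² = 1.
  Expand √117 as a continued fraction. a₀ = ⌊√117⌋ = 10; iterate m_{k+1} = d_k·a_k − m_k, d_{k+1} = (117 − m_{k+1}²)/d_k, a_{k+1} = ⌊(a₀ + m_{k+1})/d_{k+1}⌋ (starting m₀ = 0, d₀ = 1), with convergents p_k = a_k·p_{k-1} + p_{k-2}, q_k = a_k·q_{k-1} + q_{k-2} (p₋₁ = 1, q₋₁ = 0):
  k = 0: a₀ = 10; p₀/q₀ = 10/1; p₀² − 117·q₀² = 100 − 117 = -17.
  k = 1: m = 10, d = 17, a = ⌊(10 + 10)/17⌋ = 1; p/q = (1·10 + 1)/(1·1 + 0) = 11/1; p² − 117·q² = 121 − 117 = 4.
  k = 2: m = 7, d = 4, a = ⌊(10 + 7)/4⌋ = 4; p/q = (4·11 + 10)/(4·1 + 1) = 54/5; p² − 117·q² = 2916 − 2925 = -9.
  k = 3: m = 9, d = 9, a = ⌊(10 + 9)/9⌋ = 2; p/q = (2·54 + 11)/(2·5 + 1) = 119/11; p² − 117·q² = 14161 − 14157 = 4.
  k = 4: m = 9, d = 4, a = ⌊(10 + 9)/4⌋ = 4; p/q = (4·119 + 54)/(4·11 + 5) = 530/49; p² − 117·q² = 280900 − 280917 = -17.
  k = 5: m = 7, d = 17, a = ⌊(10 + 7)/17⌋ = 1; p/q = (1·530 + 119)/(1·49 + 11) = 649/60; p² − 117·q² = 421201 − 421200 = 1.
  The first convergent with p² − 117·q² = 1 gives the fundamental solution (x₁, y₁) = (649, 60).
Step 2: Apply the recurrence (x_{n+1}, y_{n+1}) = (x₁x_n + 117y₁y_n, x₁y_n + y₁x_n) repeatedly.
  From (x_1, y_1) = (649, 60): x_2 = 649·649 + 117·60·60 = 842401; y_2 = 649·60 + 60·649 = 77880.
  From (x_2, y_2) = (842401, 77880): x_3 = 649·842401 + 117·60·77880 = 1093435849; y_3 = 649·77880 + 60·842401 = 101088180.
Step 3: Verify x_3² - 117·y_3² = 1195601955878350801 - 1195601955878350800 = 1 (should be 1). ✓

(x_1, y_1) = (649, 60); (x_3, y_3) = (1093435849, 101088180).


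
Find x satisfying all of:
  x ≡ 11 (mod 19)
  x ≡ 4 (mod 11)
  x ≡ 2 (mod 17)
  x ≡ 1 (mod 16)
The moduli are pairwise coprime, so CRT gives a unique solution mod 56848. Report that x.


Product of moduli M = 19 · 11 · 17 · 16 = 56848.
Merge one congruence at a time:
  Start: x ≡ 11 (mod 19).
  Combine with x ≡ 4 (mod 11); new modulus lcm = 209.
    Write x = 11 + 19·t and substitute into x ≡ 4 (mod 11): 19·t ≡ 4 − 11 = -7 (mod 11).
    Reduce coefficients mod 11: 8·t ≡ 4 (mod 11).
    The inverse of 8 mod 11 is 7 (since 8·7 = 56 = 5·11 + 1), so t ≡ 7·4 = 28 ≡ 6 (mod 11).
    Then x = 11 + 19·6 = 125, valid modulo lcm(19, 11) = 209: x ≡ 125 (mod 209).
  Combine with x ≡ 2 (mod 17); new modulus lcm = 3553.
    Write x = 125 + 209·t and substitute into x ≡ 2 (mod 17): 209·t ≡ 2 − 125 = -123 (mod 17).
    Reduce coefficients mod 17: 5·t ≡ 13 (mod 17).
    The inverse of 5 mod 17 is 7 (since 5·7 = 35 = 2·17 + 1), so t ≡ 7·13 = 91 ≡ 6 (mod 17).
    Then x = 125 + 209·6 = 1379, valid modulo lcm(209, 17) = 3553: x ≡ 1379 (mod 3553).
  Combine with x ≡ 1 (mod 16); new modulus lcm = 56848.
    Write x = 1379 + 3553·t and substitute into x ≡ 1 (mod 16): 3553·t ≡ 1 − 1379 = -1378 (mod 16).
    Reduce coefficients mod 16: 1·t ≡ 14 (mod 16).
    So t ≡ 14 (mod 16).
    Then x = 1379 + 3553·14 = 51121, valid modulo lcm(3553, 16) = 56848: x ≡ 51121 (mod 56848).
Verify against each original: 51121 mod 19 = 11, 51121 mod 11 = 4, 51121 mod 17 = 2, 51121 mod 16 = 1.

x ≡ 51121 (mod 56848).


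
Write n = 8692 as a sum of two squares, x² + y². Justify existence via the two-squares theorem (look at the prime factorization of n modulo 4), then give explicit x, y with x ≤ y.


Step 1: Factor n = 8692 = 2^2 · 41 · 53.
Step 2: Check the mod-4 condition on each prime factor: 2 = 2 (special); 41 ≡ 1 (mod 4), exponent 1; 53 ≡ 1 (mod 4), exponent 1.
All primes ≡ 3 (mod 4) appear to even exponent (or don't appear), so by the two-squares theorem n IS expressible as a sum of two squares.
Step 3: Build a representation. Group n = k² · m with k = 2 and m = 41 · 53 = 2173 (a product of primes ≡ 1 (mod 4)); a representation of m scales to one of n via (k·x)² + (k·y)² = k²(x² + y²). Each prime p ≡ 1 (mod 4) is itself a sum of two squares; find a² by testing p − a² for a perfect square:
  41: 41 − 1² = 40, 41 − 2² = 37, 41 − 3² = 32, 41 − 4² = 25 = 5² ⇒ 41 = 4² + 5².
  53: 53 − 1² = 52, 53 − 2² = 49 = 7² ⇒ 53 = 2² + 7².
  Combine using the Brahmagupta–Fibonacci identity (a² + b²)(c² + d²) = (ac − bd)² + (ad + bc)² = (ac + bd)² + (ad − bc)²:
  41 · 53 = 2173: from (4² + 5²)(2² + 7²), take (4·2 − 5·7, 4·7 + 5·2) = (8 − 35, 28 + 10) = (-27, 38); dropping signs (only squares matter) gives (27, 38); check 27² + 38² = 729 + 1444 = 2173 ✓.
  Scale by k = 2: (2·27, 2·38) = (54, 76).
Step 4: Order so x ≤ y and verify: 54² + 76² = 2916 + 5776 = 8692 = n. ✓

n = 8692 = 54² + 76² (one valid representation with x ≤ y).


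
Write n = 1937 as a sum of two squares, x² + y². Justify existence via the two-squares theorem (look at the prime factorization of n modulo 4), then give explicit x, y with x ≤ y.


Step 1: Factor n = 1937 = 13 · 149.
Step 2: Check the mod-4 condition on each prime factor: 13 ≡ 1 (mod 4), exponent 1; 149 ≡ 1 (mod 4), exponent 1.
All primes ≡ 3 (mod 4) appear to even exponent (or don't appear), so by the two-squares theorem n IS expressible as a sum of two squares.
Step 3: Build a representation. Here n = 13 · 149 is a product of primes ≡ 1 (mod 4). Each prime p ≡ 1 (mod 4) is itself a sum of two squares; find a² by testing p − a² for a perfect square:
  13: 13 − 1² = 12, 13 − 2² = 9 = 3² ⇒ 13 = 2² + 3².
  149: 149 − 1² = 148, 149 − 2² = 145, 149 − 3² = 140, 149 − 4² = 133, 149 − 5² = 124, 149 − 6² = 113, 149 − 7² = 100 = 10² ⇒ 149 = 7² + 10².
  Combine using the Brahmagupta–Fibonacci identity (a² + b²)(c² + d²) = (ac − bd)² + (ad + bc)² = (ac + bd)² + (ad − bc)²:
  13 · 149 = 1937: from (2² + 3²)(7² + 10²), take (2·7 − 3·10, 2·10 + 3·7) = (14 − 30, 20 + 21) = (-16, 41); dropping signs (only squares matter) gives (16, 41); check 16² + 41² = 256 + 1681 = 1937 ✓.
Step 4: Order so x ≤ y and verify: 16² + 41² = 256 + 1681 = 1937 = n. ✓

n = 1937 = 16² + 41² (one valid representation with x ≤ y).


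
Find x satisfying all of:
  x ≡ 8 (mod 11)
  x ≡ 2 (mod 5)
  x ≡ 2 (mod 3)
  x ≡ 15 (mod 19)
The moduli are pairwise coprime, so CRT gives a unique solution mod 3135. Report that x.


Product of moduli M = 11 · 5 · 3 · 19 = 3135.
Merge one congruence at a time:
  Start: x ≡ 8 (mod 11).
  Combine with x ≡ 2 (mod 5); new modulus lcm = 55.
    Write x = 8 + 11·t and substitute into x ≡ 2 (mod 5): 11·t ≡ 2 − 8 = -6 (mod 5).
    Reduce coefficients mod 5: 1·t ≡ 4 (mod 5).
    So t ≡ 4 (mod 5).
    Then x = 8 + 11·4 = 52, valid modulo lcm(11, 5) = 55: x ≡ 52 (mod 55).
  Combine with x ≡ 2 (mod 3); new modulus lcm = 165.
    Write x = 52 + 55·t and substitute into x ≡ 2 (mod 3): 55·t ≡ 2 − 52 = -50 (mod 3).
    Reduce coefficients mod 3: 1·t ≡ 1 (mod 3).
    So t ≡ 1 (mod 3).
    Then x = 52 + 55·1 = 107, valid modulo lcm(55, 3) = 165: x ≡ 107 (mod 165).
  Combine with x ≡ 15 (mod 19); new modulus lcm = 3135.
    Write x = 107 + 165·t and substitute into x ≡ 15 (mod 19): 165·t ≡ 15 − 107 = -92 (mod 19).
    Reduce coefficients mod 19: 13·t ≡ 3 (mod 19).
    The inverse of 13 mod 19 is 3 (since 13·3 = 39 = 2·19 + 1), so t ≡ 3·3 = 9 ≡ 9 (mod 19).
    Then x = 107 + 165·9 = 1592, valid modulo lcm(165, 19) = 3135: x ≡ 1592 (mod 3135).
Verify against each original: 1592 mod 11 = 8, 1592 mod 5 = 2, 1592 mod 3 = 2, 1592 mod 19 = 15.

x ≡ 1592 (mod 3135).


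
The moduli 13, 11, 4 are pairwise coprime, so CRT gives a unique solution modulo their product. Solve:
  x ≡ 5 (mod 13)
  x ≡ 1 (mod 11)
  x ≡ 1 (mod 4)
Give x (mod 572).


Moduli 13, 11, 4 are pairwise coprime; by CRT there is a unique solution modulo M = 13 · 11 · 4 = 572.
Solve pairwise, accumulating the modulus:
  Start with x ≡ 5 (mod 13).
  Combine with x ≡ 1 (mod 11): since gcd(13, 11) = 1, we get a unique residue mod 143.
    Write x = 5 + 13·t and substitute into x ≡ 1 (mod 11): 13·t ≡ 1 − 5 = -4 (mod 11).
    Reduce coefficients mod 11: 2·t ≡ 7 (mod 11).
    The inverse of 2 mod 11 is 6 (since 2·6 = 12 = 1·11 + 1), so t ≡ 6·7 = 42 ≡ 9 (mod 11).
    Then x = 5 + 13·9 = 122, valid modulo lcm(13, 11) = 143: x ≡ 122 (mod 143).
  Combine with x ≡ 1 (mod 4): since gcd(143, 4) = 1, we get a unique residue mod 572.
    Write x = 122 + 143·t and substitute into x ≡ 1 (mod 4): 143·t ≡ 1 − 122 = -121 (mod 4).
    Reduce coefficients mod 4: 3·t ≡ 3 (mod 4).
    The inverse of 3 mod 4 is 3 (since 3·3 = 9 = 2·4 + 1), so t ≡ 3·3 = 9 ≡ 1 (mod 4).
    Then x = 122 + 143·1 = 265, valid modulo lcm(143, 4) = 572: x ≡ 265 (mod 572).
Verify: 265 mod 13 = 5 ✓, 265 mod 11 = 1 ✓, 265 mod 4 = 1 ✓.

x ≡ 265 (mod 572).


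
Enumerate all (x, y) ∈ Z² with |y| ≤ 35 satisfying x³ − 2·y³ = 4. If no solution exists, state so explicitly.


The equation is x³ - 2y³ = 4. For fixed y, x³ = 2·y³ + 4, so a solution requires the RHS to be a perfect cube.
Strategy: iterate y from -35 to 35, compute RHS = 2·y³ + 4, and check whether it is a (positive or negative) perfect cube.
Check small values of y:
  y = 0: RHS = 4 is not a perfect cube.
  y = 1: RHS = 6 is not a perfect cube.
  y = -1: RHS = 2 is not a perfect cube.
  y = 2: RHS = 20 is not a perfect cube.
  y = -2: RHS = -12 is not a perfect cube.
  y = 3: RHS = 58 is not a perfect cube.
  y = -3: RHS = -50 is not a perfect cube.
Continuing the search up to |y| = 35 finds no solutions either.
No (x, y) in the scanned range satisfies the equation.

No integer solutions with |y| ≤ 35.


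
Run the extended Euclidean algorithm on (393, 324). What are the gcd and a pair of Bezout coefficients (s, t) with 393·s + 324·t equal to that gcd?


Euclidean algorithm on (393, 324) — divide until remainder is 0:
  393 = 1 · 324 + 69
  324 = 4 · 69 + 48
  69 = 1 · 48 + 21
  48 = 2 · 21 + 6
  21 = 3 · 6 + 3
  6 = 2 · 3 + 0
gcd(393, 324) = 3.
Track Bezout coefficients alongside the remainders: start with r₀ = 393 = a·1 + b·0 (s = 1, t = 0) and r₁ = 324 = a·0 + b·1 (s = 0, t = 1); each new remainder r_{k+1} = r_{k-1} − q_k·r_k inherits s_{k+1} = s_{k-1} − q_k·s_k, t_{k+1} = t_{k-1} − q_k·t_k, so r_k = a·s_k + b·t_k at every step:
  q = 1: r = 69, s = 1 − 1·0 = 1, t = 0 − 1·1 = -1  (check: 393·1 + 324·(-1) = 69)
  q = 4: r = 48, s = 0 − 4·1 = -4, t = 1 − 4·(-1) = 5  (check: 393·(-4) + 324·5 = 48)
  q = 1: r = 21, s = 1 − 1·(-4) = 5, t = -1 − 1·5 = -6  (check: 393·5 + 324·(-6) = 21)
  q = 2: r = 6, s = -4 − 2·5 = -14, t = 5 − 2·(-6) = 17  (check: 393·(-14) + 324·17 = 6)
  q = 3: r = 3, s = 5 − 3·(-14) = 47, t = -6 − 3·17 = -57  (check: 393·47 + 324·(-57) = 3)
The row with r = 3 (the gcd) gives the Bezout coefficients s = 47, t = -57.
Result: 393 · (47) + 324 · (-57) = 3.

gcd(393, 324) = 3; s = 47, t = -57 (check: 393·47 + 324·(-57) = 3).


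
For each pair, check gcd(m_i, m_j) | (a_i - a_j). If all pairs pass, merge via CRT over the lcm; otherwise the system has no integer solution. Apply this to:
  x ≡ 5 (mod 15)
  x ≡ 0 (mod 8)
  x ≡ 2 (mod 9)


Moduli 15, 8, 9 are not pairwise coprime, so CRT works modulo lcm(m_i) when all pairwise compatibility conditions hold.
Pairwise compatibility: gcd(m_i, m_j) must divide a_i - a_j for every pair.
Merge one congruence at a time:
  Start: x ≡ 5 (mod 15).
  Combine with x ≡ 0 (mod 8): gcd(15, 8) = 1; 0 - 5 = -5, which IS divisible by 1, so compatible.
    Write x = 5 + 15·t and substitute into x ≡ 0 (mod 8): 15·t ≡ 0 − 5 = -5 (mod 8).
    Reduce coefficients mod 8: 7·t ≡ 3 (mod 8).
    The inverse of 7 mod 8 is 7 (since 7·7 = 49 = 6·8 + 1), so t ≡ 7·3 = 21 ≡ 5 (mod 8).
    Then x = 5 + 15·5 = 80, valid modulo lcm(15, 8) = 120: x ≡ 80 (mod 120).
  Combine with x ≡ 2 (mod 9): gcd(120, 9) = 3; 2 - 80 = -78, which IS divisible by 3, so compatible.
    Write x = 80 + 120·t and substitute into x ≡ 2 (mod 9): 120·t ≡ 2 − 80 = -78 (mod 9).
    Divide the congruence (and modulus) by g = 3: 40·t ≡ -26 (mod 3).
    Reduce coefficients mod 3: 1·t ≡ 1 (mod 3).
    So t ≡ 1 (mod 3).
    Then x = 80 + 120·1 = 200, valid modulo lcm(120, 9) = 360: x ≡ 200 (mod 360).
Verify: 200 mod 15 = 5, 200 mod 8 = 0, 200 mod 9 = 2.

x ≡ 200 (mod 360).


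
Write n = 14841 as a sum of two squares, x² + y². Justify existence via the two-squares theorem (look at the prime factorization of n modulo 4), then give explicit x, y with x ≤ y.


Step 1: Factor n = 14841 = 3^2 · 17 · 97.
Step 2: Check the mod-4 condition on each prime factor: 3 ≡ 3 (mod 4), exponent 2 (must be even); 17 ≡ 1 (mod 4), exponent 1; 97 ≡ 1 (mod 4), exponent 1.
All primes ≡ 3 (mod 4) appear to even exponent (or don't appear), so by the two-squares theorem n IS expressible as a sum of two squares.
Step 3: Build a representation. Group n = k² · m with k = 3 and m = 17 · 97 = 1649 (a product of primes ≡ 1 (mod 4)); a representation of m scales to one of n via (k·x)² + (k·y)² = k²(x² + y²). Each prime p ≡ 1 (mod 4) is itself a sum of two squares; find a² by testing p − a² for a perfect square:
  17: 17 − 1² = 16 = 4² ⇒ 17 = 1² + 4².
  97: 97 − 1² = 96, 97 − 2² = 93, 97 − 3² = 88, 97 − 4² = 81 = 9² ⇒ 97 = 4² + 9².
  Combine using the Brahmagupta–Fibonacci identity (a² + b²)(c² + d²) = (ac − bd)² + (ad + bc)² = (ac + bd)² + (ad − bc)²:
  17 · 97 = 1649: from (1² + 4²)(4² + 9²), take (1·4 − 4·9, 1·9 + 4·4) = (4 − 36, 9 + 16) = (-32, 25); dropping signs (only squares matter) gives (32, 25); check 32² + 25² = 1024 + 625 = 1649 ✓.
  Scale by k = 3: (3·32, 3·25) = (96, 75).
Step 4: Order so x ≤ y and verify: 75² + 96² = 5625 + 9216 = 14841 = n. ✓

n = 14841 = 75² + 96² (one valid representation with x ≤ y).


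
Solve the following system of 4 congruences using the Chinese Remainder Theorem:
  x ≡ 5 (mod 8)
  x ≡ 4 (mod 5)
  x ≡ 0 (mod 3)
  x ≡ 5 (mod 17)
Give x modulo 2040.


Product of moduli M = 8 · 5 · 3 · 17 = 2040.
Merge one congruence at a time:
  Start: x ≡ 5 (mod 8).
  Combine with x ≡ 4 (mod 5); new modulus lcm = 40.
    Write x = 5 + 8·t and substitute into x ≡ 4 (mod 5): 8·t ≡ 4 − 5 = -1 (mod 5).
    Reduce coefficients mod 5: 3·t ≡ 4 (mod 5).
    The inverse of 3 mod 5 is 2 (since 3·2 = 6 = 1·5 + 1), so t ≡ 2·4 = 8 ≡ 3 (mod 5).
    Then x = 5 + 8·3 = 29, valid modulo lcm(8, 5) = 40: x ≡ 29 (mod 40).
  Combine with x ≡ 0 (mod 3); new modulus lcm = 120.
    Write x = 29 + 40·t and substitute into x ≡ 0 (mod 3): 40·t ≡ 0 − 29 = -29 (mod 3).
    Reduce coefficients mod 3: 1·t ≡ 1 (mod 3).
    So t ≡ 1 (mod 3).
    Then x = 29 + 40·1 = 69, valid modulo lcm(40, 3) = 120: x ≡ 69 (mod 120).
  Combine with x ≡ 5 (mod 17); new modulus lcm = 2040.
    Write x = 69 + 120·t and substitute into x ≡ 5 (mod 17): 120·t ≡ 5 − 69 = -64 (mod 17).
    Reduce coefficients mod 17: 1·t ≡ 4 (mod 17).
    So t ≡ 4 (mod 17).
    Then x = 69 + 120·4 = 549, valid modulo lcm(120, 17) = 2040: x ≡ 549 (mod 2040).
Verify against each original: 549 mod 8 = 5, 549 mod 5 = 4, 549 mod 3 = 0, 549 mod 17 = 5.

x ≡ 549 (mod 2040).


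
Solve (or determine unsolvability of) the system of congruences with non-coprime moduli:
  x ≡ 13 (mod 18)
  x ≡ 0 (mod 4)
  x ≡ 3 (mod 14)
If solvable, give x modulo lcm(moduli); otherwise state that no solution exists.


Moduli 18, 4, 14 are not pairwise coprime, so CRT works modulo lcm(m_i) when all pairwise compatibility conditions hold.
Pairwise compatibility: gcd(m_i, m_j) must divide a_i - a_j for every pair.
Merge one congruence at a time:
  Start: x ≡ 13 (mod 18).
  Combine with x ≡ 0 (mod 4): gcd(18, 4) = 2, and 0 - 13 = -13 is NOT divisible by 2.
    ⇒ system is inconsistent (no integer solution).

No solution (the system is inconsistent).


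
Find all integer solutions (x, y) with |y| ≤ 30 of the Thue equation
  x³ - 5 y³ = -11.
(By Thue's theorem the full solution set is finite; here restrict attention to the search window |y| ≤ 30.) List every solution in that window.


The equation is x³ - 5y³ = -11. For fixed y, x³ = 5·y³ − 11, so a solution requires the RHS to be a perfect cube.
Strategy: iterate y from -30 to 30, compute RHS = 5·y³ − 11, and check whether it is a (positive or negative) perfect cube.
Check small values of y:
  y = 0: RHS = -11 is not a perfect cube.
  y = 1: RHS = -6 is not a perfect cube.
  y = -1: RHS = -16 is not a perfect cube.
  y = 2: RHS = 29 is not a perfect cube.
  y = -2: RHS = -51 is not a perfect cube.
  y = 3: RHS = 124 is not a perfect cube.
  y = -3: RHS = -146 is not a perfect cube.
Continuing the search up to |y| = 30 finds no solutions either.
No (x, y) in the scanned range satisfies the equation.

No integer solutions with |y| ≤ 30.


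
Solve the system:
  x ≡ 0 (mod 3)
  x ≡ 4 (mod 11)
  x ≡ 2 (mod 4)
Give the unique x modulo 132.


Moduli 3, 11, 4 are pairwise coprime; by CRT there is a unique solution modulo M = 3 · 11 · 4 = 132.
Solve pairwise, accumulating the modulus:
  Start with x ≡ 0 (mod 3).
  Combine with x ≡ 4 (mod 11): since gcd(3, 11) = 1, we get a unique residue mod 33.
    Write x = 0 + 3·t and substitute into x ≡ 4 (mod 11): 3·t ≡ 4 − 0 = 4 (mod 11).
    The inverse of 3 mod 11 is 4 (since 3·4 = 12 = 1·11 + 1), so t ≡ 4·4 = 16 ≡ 5 (mod 11).
    Then x = 0 + 3·5 = 15, valid modulo lcm(3, 11) = 33: x ≡ 15 (mod 33).
  Combine with x ≡ 2 (mod 4): since gcd(33, 4) = 1, we get a unique residue mod 132.
    Write x = 15 + 33·t and substitute into x ≡ 2 (mod 4): 33·t ≡ 2 − 15 = -13 (mod 4).
    Reduce coefficients mod 4: 1·t ≡ 3 (mod 4).
    So t ≡ 3 (mod 4).
    Then x = 15 + 33·3 = 114, valid modulo lcm(33, 4) = 132: x ≡ 114 (mod 132).
Verify: 114 mod 3 = 0 ✓, 114 mod 11 = 4 ✓, 114 mod 4 = 2 ✓.

x ≡ 114 (mod 132).


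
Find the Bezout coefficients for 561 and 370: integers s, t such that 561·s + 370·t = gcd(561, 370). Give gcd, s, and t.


Euclidean algorithm on (561, 370) — divide until remainder is 0:
  561 = 1 · 370 + 191
  370 = 1 · 191 + 179
  191 = 1 · 179 + 12
  179 = 14 · 12 + 11
  12 = 1 · 11 + 1
  11 = 11 · 1 + 0
gcd(561, 370) = 1.
Track Bezout coefficients alongside the remainders: start with r₀ = 561 = a·1 + b·0 (s = 1, t = 0) and r₁ = 370 = a·0 + b·1 (s = 0, t = 1); each new remainder r_{k+1} = r_{k-1} − q_k·r_k inherits s_{k+1} = s_{k-1} − q_k·s_k, t_{k+1} = t_{k-1} − q_k·t_k, so r_k = a·s_k + b·t_k at every step:
  q = 1: r = 191, s = 1 − 1·0 = 1, t = 0 − 1·1 = -1  (check: 561·1 + 370·(-1) = 191)
  q = 1: r = 179, s = 0 − 1·1 = -1, t = 1 − 1·(-1) = 2  (check: 561·(-1) + 370·2 = 179)
  q = 1: r = 12, s = 1 − 1·(-1) = 2, t = -1 − 1·2 = -3  (check: 561·2 + 370·(-3) = 12)
  q = 14: r = 11, s = -1 − 14·2 = -29, t = 2 − 14·(-3) = 44  (check: 561·(-29) + 370·44 = 11)
  q = 1: r = 1, s = 2 − 1·(-29) = 31, t = -3 − 1·44 = -47  (check: 561·31 + 370·(-47) = 1)
The row with r = 1 (the gcd) gives the Bezout coefficients s = 31, t = -47.
Result: 561 · (31) + 370 · (-47) = 1.

gcd(561, 370) = 1; s = 31, t = -47 (check: 561·31 + 370·(-47) = 1).


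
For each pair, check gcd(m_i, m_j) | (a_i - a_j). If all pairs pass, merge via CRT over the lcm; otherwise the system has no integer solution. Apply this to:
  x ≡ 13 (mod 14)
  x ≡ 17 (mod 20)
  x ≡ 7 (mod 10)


Moduli 14, 20, 10 are not pairwise coprime, so CRT works modulo lcm(m_i) when all pairwise compatibility conditions hold.
Pairwise compatibility: gcd(m_i, m_j) must divide a_i - a_j for every pair.
Merge one congruence at a time:
  Start: x ≡ 13 (mod 14).
  Combine with x ≡ 17 (mod 20): gcd(14, 20) = 2; 17 - 13 = 4, which IS divisible by 2, so compatible.
    Write x = 13 + 14·t and substitute into x ≡ 17 (mod 20): 14·t ≡ 17 − 13 = 4 (mod 20).
    Divide the congruence (and modulus) by g = 2: 7·t ≡ 2 (mod 10).
    The inverse of 7 mod 10 is 3 (since 7·3 = 21 = 2·10 + 1), so t ≡ 3·2 = 6 ≡ 6 (mod 10).
    Then x = 13 + 14·6 = 97, valid modulo lcm(14, 20) = 140: x ≡ 97 (mod 140).
  Combine with x ≡ 7 (mod 10): gcd(140, 10) = 10; 7 - 97 = -90, which IS divisible by 10, so compatible.
    Write x = 97 + 140·t and substitute into x ≡ 7 (mod 10): 140·t ≡ 7 − 97 = -90 (mod 10).
    Divide the congruence (and modulus) by g = 10: 14·t ≡ -9 (mod 1).
    Modulo 1 every t works; take t = 0.
    Then x = 97 + 140·0 = 97, valid modulo lcm(140, 10) = 140: x ≡ 97 (mod 140).
Verify: 97 mod 14 = 13, 97 mod 20 = 17, 97 mod 10 = 7.

x ≡ 97 (mod 140).


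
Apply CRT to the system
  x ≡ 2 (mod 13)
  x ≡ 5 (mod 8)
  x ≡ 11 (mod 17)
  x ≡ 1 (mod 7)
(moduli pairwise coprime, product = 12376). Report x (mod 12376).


Product of moduli M = 13 · 8 · 17 · 7 = 12376.
Merge one congruence at a time:
  Start: x ≡ 2 (mod 13).
  Combine with x ≡ 5 (mod 8); new modulus lcm = 104.
    Write x = 2 + 13·t and substitute into x ≡ 5 (mod 8): 13·t ≡ 5 − 2 = 3 (mod 8).
    Reduce coefficients mod 8: 5·t ≡ 3 (mod 8).
    The inverse of 5 mod 8 is 5 (since 5·5 = 25 = 3·8 + 1), so t ≡ 5·3 = 15 ≡ 7 (mod 8).
    Then x = 2 + 13·7 = 93, valid modulo lcm(13, 8) = 104: x ≡ 93 (mod 104).
  Combine with x ≡ 11 (mod 17); new modulus lcm = 1768.
    Write x = 93 + 104·t and substitute into x ≡ 11 (mod 17): 104·t ≡ 11 − 93 = -82 (mod 17).
    Reduce coefficients mod 17: 2·t ≡ 3 (mod 17).
    The inverse of 2 mod 17 is 9 (since 2·9 = 18 = 1·17 + 1), so t ≡ 9·3 = 27 ≡ 10 (mod 17).
    Then x = 93 + 104·10 = 1133, valid modulo lcm(104, 17) = 1768: x ≡ 1133 (mod 1768).
  Combine with x ≡ 1 (mod 7); new modulus lcm = 12376.
    Write x = 1133 + 1768·t and substitute into x ≡ 1 (mod 7): 1768·t ≡ 1 − 1133 = -1132 (mod 7).
    Reduce coefficients mod 7: 4·t ≡ 2 (mod 7).
    The inverse of 4 mod 7 is 2 (since 4·2 = 8 = 1·7 + 1), so t ≡ 2·2 = 4 ≡ 4 (mod 7).
    Then x = 1133 + 1768·4 = 8205, valid modulo lcm(1768, 7) = 12376: x ≡ 8205 (mod 12376).
Verify against each original: 8205 mod 13 = 2, 8205 mod 8 = 5, 8205 mod 17 = 11, 8205 mod 7 = 1.

x ≡ 8205 (mod 12376).


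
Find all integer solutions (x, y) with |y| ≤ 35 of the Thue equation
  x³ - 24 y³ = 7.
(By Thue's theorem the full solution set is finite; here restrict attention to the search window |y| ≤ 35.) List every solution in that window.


The equation is x³ - 24y³ = 7. For fixed y, x³ = 24·y³ + 7, so a solution requires the RHS to be a perfect cube.
Strategy: iterate y from -35 to 35, compute RHS = 24·y³ + 7, and check whether it is a (positive or negative) perfect cube.
Check small values of y:
  y = 0: RHS = 7 is not a perfect cube.
  y = 1: RHS = 31 is not a perfect cube.
  y = -1: RHS = -17 is not a perfect cube.
  y = 2: RHS = 199 is not a perfect cube.
  y = -2: RHS = -185 is not a perfect cube.
  y = 3: RHS = 655 is not a perfect cube.
  y = -3: RHS = -641 is not a perfect cube.
Continuing the search up to |y| = 35 finds no solutions either.
No (x, y) in the scanned range satisfies the equation.

No integer solutions with |y| ≤ 35.


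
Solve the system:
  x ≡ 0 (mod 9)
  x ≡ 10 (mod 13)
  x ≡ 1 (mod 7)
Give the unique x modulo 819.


Moduli 9, 13, 7 are pairwise coprime; by CRT there is a unique solution modulo M = 9 · 13 · 7 = 819.
Solve pairwise, accumulating the modulus:
  Start with x ≡ 0 (mod 9).
  Combine with x ≡ 10 (mod 13): since gcd(9, 13) = 1, we get a unique residue mod 117.
    Write x = 0 + 9·t and substitute into x ≡ 10 (mod 13): 9·t ≡ 10 − 0 = 10 (mod 13).
    The inverse of 9 mod 13 is 3 (since 9·3 = 27 = 2·13 + 1), so t ≡ 3·10 = 30 ≡ 4 (mod 13).
    Then x = 0 + 9·4 = 36, valid modulo lcm(9, 13) = 117: x ≡ 36 (mod 117).
  Combine with x ≡ 1 (mod 7): since gcd(117, 7) = 1, we get a unique residue mod 819.
    Write x = 36 + 117·t and substitute into x ≡ 1 (mod 7): 117·t ≡ 1 − 36 = -35 (mod 7).
    Reduce coefficients mod 7: 5·t ≡ 0 (mod 7).
    The inverse of 5 mod 7 is 3 (since 5·3 = 15 = 2·7 + 1), so t ≡ 3·0 = 0 ≡ 0 (mod 7).
    Then x = 36 + 117·0 = 36, valid modulo lcm(117, 7) = 819: x ≡ 36 (mod 819).
Verify: 36 mod 9 = 0 ✓, 36 mod 13 = 10 ✓, 36 mod 7 = 1 ✓.

x ≡ 36 (mod 819).


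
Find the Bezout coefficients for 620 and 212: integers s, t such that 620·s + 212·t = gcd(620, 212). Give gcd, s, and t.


Euclidean algorithm on (620, 212) — divide until remainder is 0:
  620 = 2 · 212 + 196
  212 = 1 · 196 + 16
  196 = 12 · 16 + 4
  16 = 4 · 4 + 0
gcd(620, 212) = 4.
Track Bezout coefficients alongside the remainders: start with r₀ = 620 = a·1 + b·0 (s = 1, t = 0) and r₁ = 212 = a·0 + b·1 (s = 0, t = 1); each new remainder r_{k+1} = r_{k-1} − q_k·r_k inherits s_{k+1} = s_{k-1} − q_k·s_k, t_{k+1} = t_{k-1} − q_k·t_k, so r_k = a·s_k + b·t_k at every step:
  q = 2: r = 196, s = 1 − 2·0 = 1, t = 0 − 2·1 = -2  (check: 620·1 + 212·(-2) = 196)
  q = 1: r = 16, s = 0 − 1·1 = -1, t = 1 − 1·(-2) = 3  (check: 620·(-1) + 212·3 = 16)
  q = 12: r = 4, s = 1 − 12·(-1) = 13, t = -2 − 12·3 = -38  (check: 620·13 + 212·(-38) = 4)
The row with r = 4 (the gcd) gives the Bezout coefficients s = 13, t = -38.
Result: 620 · (13) + 212 · (-38) = 4.

gcd(620, 212) = 4; s = 13, t = -38 (check: 620·13 + 212·(-38) = 4).


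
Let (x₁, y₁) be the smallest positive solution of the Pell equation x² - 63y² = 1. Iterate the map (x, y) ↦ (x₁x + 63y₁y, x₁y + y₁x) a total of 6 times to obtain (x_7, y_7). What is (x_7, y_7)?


Step 1: Find the fundamental solution (x₁, y₁) of x² - 63y² = 1.
  Expand √63 as a continued fraction. a₀ = ⌊√63⌋ = 7; iterate m_{k+1} = d_k·a_k − m_k, d_{k+1} = (63 − m_{k+1}²)/d_k, a_{k+1} = ⌊(a₀ + m_{k+1})/d_{k+1}⌋ (starting m₀ = 0, d₀ = 1), with convergents p_k = a_k·p_{k-1} + p_{k-2}, q_k = a_k·q_{k-1} + q_{k-2} (p₋₁ = 1, q₋₁ = 0):
  k = 0: a₀ = 7; p₀/q₀ = 7/1; p₀² − 63·q₀² = 49 − 63 = -14.
  k = 1: m = 7, d = 14, a = ⌊(7 + 7)/14⌋ = 1; p/q = (1·7 + 1)/(1·1 + 0) = 8/1; p² − 63·q² = 64 − 63 = 1.
  The first convergent with p² − 63·q² = 1 gives the fundamental solution (x₁, y₁) = (8, 1).
Step 2: Apply the recurrence (x_{n+1}, y_{n+1}) = (x₁x_n + 63y₁y_n, x₁y_n + y₁x_n) repeatedly.
  From (x_1, y_1) = (8, 1): x_2 = 8·8 + 63·1·1 = 127; y_2 = 8·1 + 1·8 = 16.
  From (x_2, y_2) = (127, 16): x_3 = 8·127 + 63·1·16 = 2024; y_3 = 8·16 + 1·127 = 255.
  From (x_3, y_3) = (2024, 255): x_4 = 8·2024 + 63·1·255 = 32257; y_4 = 8·255 + 1·2024 = 4064.
  From (x_4, y_4) = (32257, 4064): x_5 = 8·32257 + 63·1·4064 = 514088; y_5 = 8·4064 + 1·32257 = 64769.
  From (x_5, y_5) = (514088, 64769): x_6 = 8·514088 + 63·1·64769 = 8193151; y_6 = 8·64769 + 1·514088 = 1032240.
  From (x_6, y_6) = (8193151, 1032240): x_7 = 8·8193151 + 63·1·1032240 = 130576328; y_7 = 8·1032240 + 1·8193151 = 16451071.
Step 3: Verify x_7² - 63·y_7² = 17050177433963584 - 17050177433963583 = 1 (should be 1). ✓

(x_1, y_1) = (8, 1); (x_7, y_7) = (130576328, 16451071).
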